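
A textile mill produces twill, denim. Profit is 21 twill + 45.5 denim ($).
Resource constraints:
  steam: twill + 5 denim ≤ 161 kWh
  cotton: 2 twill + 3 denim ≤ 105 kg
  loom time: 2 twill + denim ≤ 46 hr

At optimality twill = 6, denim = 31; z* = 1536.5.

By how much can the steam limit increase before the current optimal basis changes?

14

Binding constraints: steam, cotton. The basis is B = [[1,5],[2,3]] with det -7.
Per unit increase in steam, x* moves by d = (-0.4286, 0.2857).
The basis stays optimal until twill reaches 0; allowable increase = 14 kWh.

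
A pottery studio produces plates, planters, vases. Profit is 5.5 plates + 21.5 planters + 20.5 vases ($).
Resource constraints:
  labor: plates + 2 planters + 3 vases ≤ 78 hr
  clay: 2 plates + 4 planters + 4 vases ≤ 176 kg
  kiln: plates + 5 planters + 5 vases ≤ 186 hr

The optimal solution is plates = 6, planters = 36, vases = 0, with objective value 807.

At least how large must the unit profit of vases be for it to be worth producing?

23.5

At the optimum: labor uses 78 of 78 (binding); clay uses 156 of 176 (slack = 20); kiln uses 186 of 186 (binding).
By complementary slackness, y = 0 for the non-binding constraint.
The binding rows give the dual system: 1·y_labor + 1·y_kiln = 5.5 and 2·y_labor + 5·y_kiln = 21.5.
This yields shadow prices y_labor = 2, y_kiln = 3.5.
vases enters the basis when its profit ≥ yᵀa₃ = 2·3 + 3.5·5 = 23.5.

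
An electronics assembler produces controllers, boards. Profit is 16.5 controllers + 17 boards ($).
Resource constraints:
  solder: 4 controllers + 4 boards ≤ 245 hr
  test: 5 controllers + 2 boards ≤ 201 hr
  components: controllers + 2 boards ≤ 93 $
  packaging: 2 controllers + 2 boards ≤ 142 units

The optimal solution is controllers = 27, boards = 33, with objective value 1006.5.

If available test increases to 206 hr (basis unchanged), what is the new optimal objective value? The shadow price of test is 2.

1016.5

Δb = 5, so new z* = 1006.5 + (2)·(5) = 1006.5 + 10 = 1016.5.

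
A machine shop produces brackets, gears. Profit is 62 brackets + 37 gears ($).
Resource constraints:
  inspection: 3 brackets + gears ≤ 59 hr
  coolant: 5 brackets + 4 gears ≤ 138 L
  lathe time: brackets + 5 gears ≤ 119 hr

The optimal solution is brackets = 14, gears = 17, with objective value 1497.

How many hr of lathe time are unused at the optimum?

lathe time used = 1·14 + 5·17 = 99; slack = 119 − 99 = 20.

20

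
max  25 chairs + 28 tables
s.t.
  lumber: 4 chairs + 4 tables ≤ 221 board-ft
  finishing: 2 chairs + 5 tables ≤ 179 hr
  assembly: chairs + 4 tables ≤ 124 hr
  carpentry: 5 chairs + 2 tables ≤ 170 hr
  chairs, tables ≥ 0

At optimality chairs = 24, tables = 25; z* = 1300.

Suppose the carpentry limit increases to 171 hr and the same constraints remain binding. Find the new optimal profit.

1304

Binding: assembly and carpentry. Non-binding: lumber (25 unused), finishing (6 unused).
Since lumber, finishing are not tight, their duals are 0.
From A_Bᵀ y = c: 1·y_assembly + 5·y_carpentry = 25; 4·y_assembly + 2·y_carpentry = 28.
This yields shadow prices y_assembly = 5, y_carpentry = 4.
Δz = y_carpentry·Δb = 4 × (1) = 4, so new z* = 1300 + 4 = 1304.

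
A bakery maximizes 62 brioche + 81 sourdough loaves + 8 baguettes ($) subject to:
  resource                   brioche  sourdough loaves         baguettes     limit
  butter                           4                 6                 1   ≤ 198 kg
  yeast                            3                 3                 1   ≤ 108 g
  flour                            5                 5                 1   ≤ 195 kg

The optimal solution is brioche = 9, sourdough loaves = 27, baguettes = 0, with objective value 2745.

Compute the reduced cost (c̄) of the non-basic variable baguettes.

-9.5

Binding: butter and yeast. Non-binding: flour (15 unused).
Since flour is not tight, its dual is 0.
From A_Bᵀ y = c: 4·y_butter + 3·y_yeast = 62; 6·y_butter + 3·y_yeast = 81.
Solving: y_butter = 9.5, y_yeast = 8.
Reduced cost of baguettes: c₃ − yᵀa₃ = 8 − (9.5·1 + 8·1) = 8 − 17.5 = -9.5.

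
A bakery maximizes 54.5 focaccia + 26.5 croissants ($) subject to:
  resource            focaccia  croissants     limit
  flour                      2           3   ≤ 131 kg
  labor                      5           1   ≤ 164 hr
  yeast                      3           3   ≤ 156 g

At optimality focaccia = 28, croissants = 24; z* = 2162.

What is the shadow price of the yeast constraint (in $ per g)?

6.5

Check each constraint at x*: flour 128/131 (slack 3); labor 164/164 (tight); yeast 156/156 (tight).
By complementary slackness, y = 0 for the non-binding constraint.
From A_Bᵀ y = c: 5·y_labor + 3·y_yeast = 54.5; 1·y_labor + 3·y_yeast = 26.5.
→ y_labor = 7 and y_yeast = 6.5.
Shadow price of yeast = 6.5.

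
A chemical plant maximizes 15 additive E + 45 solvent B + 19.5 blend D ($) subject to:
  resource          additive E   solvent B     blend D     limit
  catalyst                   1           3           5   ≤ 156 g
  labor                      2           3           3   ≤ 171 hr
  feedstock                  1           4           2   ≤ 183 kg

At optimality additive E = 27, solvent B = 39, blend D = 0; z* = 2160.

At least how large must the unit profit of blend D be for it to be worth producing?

At the optimum: catalyst uses 144 of 156 (slack = 12); labor uses 171 of 171 (binding); feedstock uses 183 of 183 (binding).
Slack constraints have shadow price 0 (complementary slackness).
The binding rows give the dual system: 2·y_labor + 1·y_feedstock = 15 and 3·y_labor + 4·y_feedstock = 45.
→ y_labor = 3 and y_feedstock = 9.
blend D enters the basis when its profit ≥ yᵀa₃ = 3·3 + 9·2 = 27.

27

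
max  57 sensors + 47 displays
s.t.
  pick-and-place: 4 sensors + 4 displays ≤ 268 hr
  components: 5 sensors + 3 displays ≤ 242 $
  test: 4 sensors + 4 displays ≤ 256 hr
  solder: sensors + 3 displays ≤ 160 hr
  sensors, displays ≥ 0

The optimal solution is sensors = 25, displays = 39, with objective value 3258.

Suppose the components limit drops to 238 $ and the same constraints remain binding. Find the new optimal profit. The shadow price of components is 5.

Δb = -4, so new z* = 3258 + (5)·(-4) = 3258 − 20 = 3238.

3238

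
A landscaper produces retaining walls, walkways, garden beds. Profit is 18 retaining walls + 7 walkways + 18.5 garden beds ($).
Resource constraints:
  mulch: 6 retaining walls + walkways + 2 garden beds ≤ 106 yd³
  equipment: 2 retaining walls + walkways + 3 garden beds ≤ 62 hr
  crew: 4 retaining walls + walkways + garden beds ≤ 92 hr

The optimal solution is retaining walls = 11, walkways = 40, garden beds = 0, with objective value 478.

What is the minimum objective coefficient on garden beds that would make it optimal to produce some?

20

Binding: mulch and equipment. Non-binding: crew (8 unused).
Slack constraints have shadow price 0 (complementary slackness).
The binding rows give the dual system: 6·y_mulch + 2·y_equipment = 18 and 1·y_mulch + 1·y_equipment = 7.
Solving: y_mulch = 1, y_equipment = 6.
garden beds enters the basis when its profit ≥ yᵀa₃ = 1·2 + 6·3 = 20.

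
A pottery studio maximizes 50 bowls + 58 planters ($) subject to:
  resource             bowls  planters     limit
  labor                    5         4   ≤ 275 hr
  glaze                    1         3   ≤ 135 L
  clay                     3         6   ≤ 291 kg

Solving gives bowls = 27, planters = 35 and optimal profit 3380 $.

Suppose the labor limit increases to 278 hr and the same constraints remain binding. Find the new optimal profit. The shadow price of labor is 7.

3401

Δb = 3, so new z* = 3380 + (7)·(3) = 3380 + 21 = 3401.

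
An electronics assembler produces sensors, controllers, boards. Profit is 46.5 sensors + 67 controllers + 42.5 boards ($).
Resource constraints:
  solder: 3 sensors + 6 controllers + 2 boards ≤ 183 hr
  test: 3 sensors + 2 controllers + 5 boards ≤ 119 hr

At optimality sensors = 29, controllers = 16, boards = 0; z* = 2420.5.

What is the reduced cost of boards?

-8

Both solder and test are binding at x*.
From A_Bᵀ y = c: 3·y_solder + 3·y_test = 46.5; 6·y_solder + 2·y_test = 67.
This yields shadow prices y_solder = 9, y_test = 6.5.
Reduced cost of boards: c₃ − yᵀa₃ = 42.5 − (9·2 + 6.5·5) = 42.5 − 50.5 = -8.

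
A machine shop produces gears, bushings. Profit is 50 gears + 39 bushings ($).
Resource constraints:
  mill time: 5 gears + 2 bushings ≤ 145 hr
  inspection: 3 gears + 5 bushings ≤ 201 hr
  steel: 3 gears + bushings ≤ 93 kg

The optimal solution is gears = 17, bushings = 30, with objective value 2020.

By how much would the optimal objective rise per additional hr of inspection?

Binding: mill time and inspection. Non-binding: steel (12 unused).
Slack constraints have shadow price 0 (complementary slackness).
From A_Bᵀ y = c: 5·y_mill time + 3·y_inspection = 50; 2·y_mill time + 5·y_inspection = 39.
→ y_mill time = 7 and y_inspection = 5.
Shadow price of inspection = 5.

5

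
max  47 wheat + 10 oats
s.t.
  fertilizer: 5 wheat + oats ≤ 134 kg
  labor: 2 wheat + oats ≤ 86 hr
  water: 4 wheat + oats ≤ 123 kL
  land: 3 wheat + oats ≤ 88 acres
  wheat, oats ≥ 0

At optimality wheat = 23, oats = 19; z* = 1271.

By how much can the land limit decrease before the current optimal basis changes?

Binding constraints: fertilizer, land. The basis is B = [[5,1],[3,1]] with det 2.
Per unit decrease in land, x* moves by d = (0.5, -2.5).
The basis stays optimal until oats reaches 0; allowable decrease = 7.6 acres.

7.6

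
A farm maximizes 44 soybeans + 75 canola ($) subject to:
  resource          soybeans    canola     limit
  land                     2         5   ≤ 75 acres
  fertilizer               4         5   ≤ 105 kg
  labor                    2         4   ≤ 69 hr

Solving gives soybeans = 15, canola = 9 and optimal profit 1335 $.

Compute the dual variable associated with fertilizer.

At the optimum: land uses 75 of 75 (binding); fertilizer uses 105 of 105 (binding); labor uses 66 of 69 (slack = 3).
Slack constraints have shadow price 0 (complementary slackness).
The binding rows give the dual system: 2·y_land + 4·y_fertilizer = 44 and 5·y_land + 5·y_fertilizer = 75.
Solving: y_land = 8, y_fertilizer = 7.
Shadow price of fertilizer = 7.

7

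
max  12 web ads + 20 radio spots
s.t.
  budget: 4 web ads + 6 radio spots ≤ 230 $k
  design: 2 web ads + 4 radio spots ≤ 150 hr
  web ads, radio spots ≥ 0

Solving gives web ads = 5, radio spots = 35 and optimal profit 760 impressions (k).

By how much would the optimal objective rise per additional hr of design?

2

Both budget and design are binding at x*.
Dual feasibility on the basic columns requires 4·y_budget + 2·y_design = 12, 6·y_budget + 4·y_design = 20.
This yields shadow prices y_budget = 2, y_design = 2.
Shadow price of design = 2.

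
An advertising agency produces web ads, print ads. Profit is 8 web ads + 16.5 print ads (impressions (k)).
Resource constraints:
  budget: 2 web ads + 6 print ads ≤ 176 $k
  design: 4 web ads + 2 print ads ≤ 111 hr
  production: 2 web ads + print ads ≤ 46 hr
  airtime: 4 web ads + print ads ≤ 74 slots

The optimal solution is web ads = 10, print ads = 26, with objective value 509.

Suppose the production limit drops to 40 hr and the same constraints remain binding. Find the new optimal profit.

Binding: budget and production. Non-binding: design (19 unused), airtime (8 unused).
By complementary slackness, y = 0 for the non-binding constraints.
Dual feasibility on the basic columns requires 2·y_budget + 2·y_production = 8, 6·y_budget + 1·y_production = 16.5.
This yields shadow prices y_budget = 2.5, y_production = 1.5.
Δz = y_production·Δb = 1.5 × (-6) = -9, so new z* = 509 − 9 = 500.

500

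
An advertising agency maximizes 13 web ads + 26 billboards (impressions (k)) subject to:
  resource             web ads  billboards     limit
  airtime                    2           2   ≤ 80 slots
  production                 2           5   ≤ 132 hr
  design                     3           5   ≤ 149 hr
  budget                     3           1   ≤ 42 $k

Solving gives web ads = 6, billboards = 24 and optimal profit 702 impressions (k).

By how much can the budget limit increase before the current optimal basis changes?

28.6

Binding constraints: production, budget. The basis is B = [[2,5],[3,1]] with det -13.
Per unit increase in budget, x* moves by d = (0.3846, -0.1538).
The basis stays optimal until design becomes binding; allowable increase = 28.6 $k.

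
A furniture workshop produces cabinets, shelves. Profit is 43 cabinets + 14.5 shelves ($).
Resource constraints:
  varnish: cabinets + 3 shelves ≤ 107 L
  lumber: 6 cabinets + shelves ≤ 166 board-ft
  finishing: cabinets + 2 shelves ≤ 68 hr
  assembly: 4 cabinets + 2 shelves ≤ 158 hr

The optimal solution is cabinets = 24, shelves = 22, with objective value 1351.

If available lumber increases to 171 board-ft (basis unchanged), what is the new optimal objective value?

At the optimum: varnish uses 90 of 107 (slack = 17); lumber uses 166 of 166 (binding); finishing uses 68 of 68 (binding); assembly uses 140 of 158 (slack = 18).
By complementary slackness, y = 0 for the non-binding constraints.
The binding rows give the dual system: 6·y_lumber + 1·y_finishing = 43 and 1·y_lumber + 2·y_finishing = 14.5.
Solving: y_lumber = 6.5, y_finishing = 4.
Δz = y_lumber·Δb = 6.5 × (5) = 32.5, so new z* = 1351 + 32.5 = 1383.5.

1383.5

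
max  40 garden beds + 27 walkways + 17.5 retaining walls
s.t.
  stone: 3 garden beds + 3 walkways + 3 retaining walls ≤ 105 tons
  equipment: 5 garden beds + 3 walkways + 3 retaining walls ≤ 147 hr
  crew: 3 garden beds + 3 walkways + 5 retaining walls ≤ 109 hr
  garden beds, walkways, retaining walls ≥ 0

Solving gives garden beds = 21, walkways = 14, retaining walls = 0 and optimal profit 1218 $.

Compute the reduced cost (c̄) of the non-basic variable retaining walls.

-9.5

Check each constraint at x*: stone 105/105 (tight); equipment 147/147 (tight); crew 105/109 (slack 4).
Slack constraints have shadow price 0 (complementary slackness).
Dual feasibility on the basic columns requires 3·y_stone + 5·y_equipment = 40, 3·y_stone + 3·y_equipment = 27.
This yields shadow prices y_stone = 2.5, y_equipment = 6.5.
Reduced cost of retaining walls: c₃ − yᵀa₃ = 17.5 − (2.5·3 + 6.5·3) = 17.5 − 27 = -9.5.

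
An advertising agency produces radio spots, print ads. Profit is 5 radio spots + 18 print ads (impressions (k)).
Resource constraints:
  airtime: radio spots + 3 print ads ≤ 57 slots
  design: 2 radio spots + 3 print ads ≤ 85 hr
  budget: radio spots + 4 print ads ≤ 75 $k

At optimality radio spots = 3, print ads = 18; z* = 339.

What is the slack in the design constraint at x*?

25

design used = 2·3 + 3·18 = 60; slack = 85 − 60 = 25.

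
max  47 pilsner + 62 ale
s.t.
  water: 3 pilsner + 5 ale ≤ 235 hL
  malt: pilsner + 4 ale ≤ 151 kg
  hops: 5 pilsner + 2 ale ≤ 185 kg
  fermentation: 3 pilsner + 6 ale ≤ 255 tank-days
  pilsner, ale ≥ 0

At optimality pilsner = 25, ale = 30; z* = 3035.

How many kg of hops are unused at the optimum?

0

hops used = 5·25 + 2·30 = 185; slack = 185 − 185 = 0.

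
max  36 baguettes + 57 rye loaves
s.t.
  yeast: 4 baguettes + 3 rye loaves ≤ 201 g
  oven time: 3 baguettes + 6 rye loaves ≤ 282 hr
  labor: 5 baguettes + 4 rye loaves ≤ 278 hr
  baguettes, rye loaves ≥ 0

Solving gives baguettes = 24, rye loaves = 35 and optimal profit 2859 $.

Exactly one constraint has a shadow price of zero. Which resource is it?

labor

yeast: 201/201 (binding)
oven time: 282/282 (binding)
labor: 260/278 (slack 18)
By complementary slackness, a constraint with positive slack has shadow price 0 → labor.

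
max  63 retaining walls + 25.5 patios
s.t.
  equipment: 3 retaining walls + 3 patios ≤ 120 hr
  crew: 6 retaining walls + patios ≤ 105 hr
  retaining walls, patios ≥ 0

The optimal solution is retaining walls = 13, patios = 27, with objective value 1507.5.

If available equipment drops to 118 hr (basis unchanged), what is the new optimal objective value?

1495.5

Check each constraint at x*: equipment 120/120 (tight); crew 105/105 (tight).
Dual feasibility on the basic columns requires 3·y_equipment + 6·y_crew = 63, 3·y_equipment + 1·y_crew = 25.5.
→ y_equipment = 6 and y_crew = 7.5.
Δz = y_equipment·Δb = 6 × (-2) = -12, so new z* = 1507.5 − 12 = 1495.5.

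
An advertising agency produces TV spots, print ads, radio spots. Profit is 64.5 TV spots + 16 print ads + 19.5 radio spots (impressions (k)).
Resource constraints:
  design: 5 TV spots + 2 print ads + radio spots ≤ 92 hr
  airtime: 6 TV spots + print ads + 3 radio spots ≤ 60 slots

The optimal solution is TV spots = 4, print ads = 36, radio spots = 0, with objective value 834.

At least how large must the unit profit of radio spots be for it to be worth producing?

At the optimum: design uses 92 of 92 (binding); airtime uses 60 of 60 (binding).
Dual feasibility on the basic columns requires 5·y_design + 6·y_airtime = 64.5, 2·y_design + 1·y_airtime = 16.
→ y_design = 4.5 and y_airtime = 7.
radio spots enters the basis when its profit ≥ yᵀa₃ = 4.5·1 + 7·3 = 25.5.

25.5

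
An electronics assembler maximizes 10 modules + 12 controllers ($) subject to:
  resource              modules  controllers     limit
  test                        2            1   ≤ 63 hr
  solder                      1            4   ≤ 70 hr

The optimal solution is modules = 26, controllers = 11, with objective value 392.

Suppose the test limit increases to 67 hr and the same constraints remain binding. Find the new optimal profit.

Check each constraint at x*: test 63/63 (tight); solder 70/70 (tight).
The binding rows give the dual system: 2·y_test + 1·y_solder = 10 and 1·y_test + 4·y_solder = 12.
This yields shadow prices y_test = 4, y_solder = 2.
Δz = y_test·Δb = 4 × (4) = 16, so new z* = 392 + 16 = 408.

408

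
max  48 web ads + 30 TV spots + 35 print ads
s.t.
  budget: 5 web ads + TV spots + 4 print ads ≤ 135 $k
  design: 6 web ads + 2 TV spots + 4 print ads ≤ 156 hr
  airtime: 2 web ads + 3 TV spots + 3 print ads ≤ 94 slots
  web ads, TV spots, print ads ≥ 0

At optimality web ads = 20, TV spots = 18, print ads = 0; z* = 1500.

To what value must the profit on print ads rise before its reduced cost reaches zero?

42

Binding: design and airtime. Non-binding: budget (17 unused).
Since budget is not tight, its dual is 0.
From A_Bᵀ y = c: 6·y_design + 2·y_airtime = 48; 2·y_design + 3·y_airtime = 30.
→ y_design = 6 and y_airtime = 6.
print ads enters the basis when its profit ≥ yᵀa₃ = 6·4 + 6·3 = 42.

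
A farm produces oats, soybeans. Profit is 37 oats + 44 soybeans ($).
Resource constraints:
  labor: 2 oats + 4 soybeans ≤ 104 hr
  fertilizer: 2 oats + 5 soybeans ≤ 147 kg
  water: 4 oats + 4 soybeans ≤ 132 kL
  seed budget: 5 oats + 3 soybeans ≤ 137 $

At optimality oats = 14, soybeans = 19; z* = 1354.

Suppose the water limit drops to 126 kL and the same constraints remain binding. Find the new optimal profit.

At the optimum: labor uses 104 of 104 (binding); fertilizer uses 123 of 147 (slack = 24); water uses 132 of 132 (binding); seed budget uses 127 of 137 (slack = 10).
Since fertilizer, seed budget are not tight, their duals are 0.
Dual feasibility on the basic columns requires 2·y_labor + 4·y_water = 37, 4·y_labor + 4·y_water = 44.
Solving: y_labor = 3.5, y_water = 7.5.
Δz = y_water·Δb = 7.5 × (-6) = -45, so new z* = 1354 − 45 = 1309.

1309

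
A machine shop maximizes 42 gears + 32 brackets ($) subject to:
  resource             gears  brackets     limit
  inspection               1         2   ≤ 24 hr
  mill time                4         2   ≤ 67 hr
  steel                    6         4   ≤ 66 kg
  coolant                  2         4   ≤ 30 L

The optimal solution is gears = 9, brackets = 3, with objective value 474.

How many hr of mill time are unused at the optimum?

mill time used = 4·9 + 2·3 = 42; slack = 67 − 42 = 25.

25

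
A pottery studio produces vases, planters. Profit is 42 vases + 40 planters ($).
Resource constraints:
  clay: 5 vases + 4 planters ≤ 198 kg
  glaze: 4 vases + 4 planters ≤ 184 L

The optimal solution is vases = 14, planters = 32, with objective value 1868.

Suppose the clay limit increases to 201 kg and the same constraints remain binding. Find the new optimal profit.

1874

At the optimum: clay uses 198 of 198 (binding); glaze uses 184 of 184 (binding).
Dual feasibility on the basic columns requires 5·y_clay + 4·y_glaze = 42, 4·y_clay + 4·y_glaze = 40.
Solving: y_clay = 2, y_glaze = 8.
Δz = y_clay·Δb = 2 × (3) = 6, so new z* = 1868 + 6 = 1874.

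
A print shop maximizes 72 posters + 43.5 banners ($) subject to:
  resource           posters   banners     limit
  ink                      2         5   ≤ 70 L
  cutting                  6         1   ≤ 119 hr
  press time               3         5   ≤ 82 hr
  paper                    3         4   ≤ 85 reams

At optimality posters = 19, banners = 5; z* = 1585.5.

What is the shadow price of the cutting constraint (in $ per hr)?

8.5

Check each constraint at x*: ink 63/70 (slack 7); cutting 119/119 (tight); press time 82/82 (tight); paper 77/85 (slack 8).
Slack constraints have shadow price 0 (complementary slackness).
Dual feasibility on the basic columns requires 6·y_cutting + 3·y_press time = 72, 1·y_cutting + 5·y_press time = 43.5.
→ y_cutting = 8.5 and y_press time = 7.
Shadow price of cutting = 8.5.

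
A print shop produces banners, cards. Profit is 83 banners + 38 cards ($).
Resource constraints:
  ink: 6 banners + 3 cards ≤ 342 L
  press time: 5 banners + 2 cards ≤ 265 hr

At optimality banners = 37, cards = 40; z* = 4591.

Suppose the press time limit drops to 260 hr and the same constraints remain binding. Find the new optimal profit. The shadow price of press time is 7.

Δb = -5, so new z* = 4591 + (7)·(-5) = 4591 − 35 = 4556.

4556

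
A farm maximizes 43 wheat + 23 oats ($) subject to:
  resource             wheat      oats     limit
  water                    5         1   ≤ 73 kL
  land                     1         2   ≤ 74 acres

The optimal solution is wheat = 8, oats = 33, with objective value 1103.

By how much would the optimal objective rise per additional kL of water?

At the optimum: water uses 73 of 73 (binding); land uses 74 of 74 (binding).
Dual feasibility on the basic columns requires 5·y_water + 1·y_land = 43, 1·y_water + 2·y_land = 23.
Solving: y_water = 7, y_land = 8.
Shadow price of water = 7.

7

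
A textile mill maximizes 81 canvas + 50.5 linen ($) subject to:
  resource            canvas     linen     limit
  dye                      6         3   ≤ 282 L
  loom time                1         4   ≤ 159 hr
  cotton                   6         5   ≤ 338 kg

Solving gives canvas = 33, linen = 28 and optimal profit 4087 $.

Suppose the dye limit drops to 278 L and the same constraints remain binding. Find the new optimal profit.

At the optimum: dye uses 282 of 282 (binding); loom time uses 145 of 159 (slack = 14); cotton uses 338 of 338 (binding).
Slack constraints have shadow price 0 (complementary slackness).
Dual feasibility on the basic columns requires 6·y_dye + 6·y_cotton = 81, 3·y_dye + 5·y_cotton = 50.5.
This yields shadow prices y_dye = 8.5, y_cotton = 5.
Δz = y_dye·Δb = 8.5 × (-4) = -34, so new z* = 4087 − 34 = 4053.

4053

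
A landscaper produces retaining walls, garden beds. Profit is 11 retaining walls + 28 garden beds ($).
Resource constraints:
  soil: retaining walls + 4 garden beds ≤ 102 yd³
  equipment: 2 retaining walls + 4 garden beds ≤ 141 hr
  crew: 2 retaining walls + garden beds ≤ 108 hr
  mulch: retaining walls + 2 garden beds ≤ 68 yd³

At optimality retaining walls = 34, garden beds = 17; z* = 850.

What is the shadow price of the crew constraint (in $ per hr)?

Check each constraint at x*: soil 102/102 (tight); equipment 136/141 (slack 5); crew 85/108 (slack 23); mulch 68/68 (tight).
Since equipment, crew are not tight, their duals are 0.
Dual feasibility on the basic columns requires 1·y_soil + 1·y_mulch = 11, 4·y_soil + 2·y_mulch = 28.
This yields shadow prices y_soil = 3, y_mulch = 8.
Shadow price of crew = 0.

0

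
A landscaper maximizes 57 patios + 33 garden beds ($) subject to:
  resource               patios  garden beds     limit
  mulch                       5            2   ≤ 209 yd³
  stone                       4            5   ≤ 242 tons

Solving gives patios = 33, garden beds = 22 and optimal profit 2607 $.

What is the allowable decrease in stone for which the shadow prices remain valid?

74.8

Binding constraints: mulch, stone. The basis is B = [[5,2],[4,5]] with det 17.
Per unit decrease in stone, x* moves by d = (0.1176, -0.2941).
The basis stays optimal until garden beds reaches 0; allowable decrease = 74.8 tons.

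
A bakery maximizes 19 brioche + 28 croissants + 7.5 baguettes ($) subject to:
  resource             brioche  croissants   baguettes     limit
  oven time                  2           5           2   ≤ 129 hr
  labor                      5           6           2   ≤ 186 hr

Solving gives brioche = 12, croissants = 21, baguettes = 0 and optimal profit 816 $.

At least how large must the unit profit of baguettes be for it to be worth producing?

10

At the optimum: oven time uses 129 of 129 (binding); labor uses 186 of 186 (binding).
From A_Bᵀ y = c: 2·y_oven time + 5·y_labor = 19; 5·y_oven time + 6·y_labor = 28.
→ y_oven time = 2 and y_labor = 3.
baguettes enters the basis when its profit ≥ yᵀa₃ = 2·2 + 3·2 = 10.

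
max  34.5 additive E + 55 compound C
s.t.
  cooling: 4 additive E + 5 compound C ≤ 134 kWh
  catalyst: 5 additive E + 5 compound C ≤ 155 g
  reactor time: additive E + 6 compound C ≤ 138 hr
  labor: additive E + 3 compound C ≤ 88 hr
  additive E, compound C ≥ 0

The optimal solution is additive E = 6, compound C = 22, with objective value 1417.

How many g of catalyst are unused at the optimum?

15

catalyst used = 5·6 + 5·22 = 140; slack = 155 − 140 = 15.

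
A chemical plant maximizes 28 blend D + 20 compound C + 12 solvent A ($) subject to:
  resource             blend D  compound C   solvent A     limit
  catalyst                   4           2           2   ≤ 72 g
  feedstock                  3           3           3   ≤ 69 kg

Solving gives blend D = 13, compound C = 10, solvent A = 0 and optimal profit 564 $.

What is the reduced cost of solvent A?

Both catalyst and feedstock are binding at x*.
From A_Bᵀ y = c: 4·y_catalyst + 3·y_feedstock = 28; 2·y_catalyst + 3·y_feedstock = 20.
Solving: y_catalyst = 4, y_feedstock = 4.
Reduced cost of solvent A: c₃ − yᵀa₃ = 12 − (4·2 + 4·3) = 12 − 20 = -8.

-8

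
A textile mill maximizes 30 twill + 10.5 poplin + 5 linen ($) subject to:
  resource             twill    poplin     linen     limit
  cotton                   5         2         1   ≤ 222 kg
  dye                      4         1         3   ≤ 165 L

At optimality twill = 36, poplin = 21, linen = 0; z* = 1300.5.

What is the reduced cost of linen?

-6.5

At the optimum: cotton uses 222 of 222 (binding); dye uses 165 of 165 (binding).
Dual feasibility on the basic columns requires 5·y_cotton + 4·y_dye = 30, 2·y_cotton + 1·y_dye = 10.5.
Solving: y_cotton = 4, y_dye = 2.5.
Reduced cost of linen: c₃ − yᵀa₃ = 5 − (4·1 + 2.5·3) = 5 − 11.5 = -6.5.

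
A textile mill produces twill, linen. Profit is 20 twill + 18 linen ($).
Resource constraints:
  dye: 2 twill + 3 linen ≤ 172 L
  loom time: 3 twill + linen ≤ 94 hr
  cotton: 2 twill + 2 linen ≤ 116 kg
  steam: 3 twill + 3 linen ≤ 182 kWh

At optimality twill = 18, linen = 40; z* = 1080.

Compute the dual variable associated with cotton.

8.5

Binding: loom time and cotton. Non-binding: dye (16 unused), steam (8 unused).
Slack constraints have shadow price 0 (complementary slackness).
From A_Bᵀ y = c: 3·y_loom time + 2·y_cotton = 20; 1·y_loom time + 2·y_cotton = 18.
This yields shadow prices y_loom time = 1, y_cotton = 8.5.
Shadow price of cotton = 8.5.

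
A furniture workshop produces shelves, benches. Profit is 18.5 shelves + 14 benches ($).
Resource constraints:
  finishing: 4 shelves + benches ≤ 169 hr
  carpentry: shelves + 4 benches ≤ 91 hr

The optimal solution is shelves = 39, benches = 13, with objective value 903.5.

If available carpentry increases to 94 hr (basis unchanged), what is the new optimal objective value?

911

Both finishing and carpentry are binding at x*.
Dual feasibility on the basic columns requires 4·y_finishing + 1·y_carpentry = 18.5, 1·y_finishing + 4·y_carpentry = 14.
Solving: y_finishing = 4, y_carpentry = 2.5.
Δz = y_carpentry·Δb = 2.5 × (3) = 7.5, so new z* = 903.5 + 7.5 = 911.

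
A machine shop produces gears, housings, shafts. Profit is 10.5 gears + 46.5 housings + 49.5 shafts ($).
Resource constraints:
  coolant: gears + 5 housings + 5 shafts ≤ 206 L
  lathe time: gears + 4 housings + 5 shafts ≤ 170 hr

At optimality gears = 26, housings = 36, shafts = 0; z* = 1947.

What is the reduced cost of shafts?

-3

At the optimum: coolant uses 206 of 206 (binding); lathe time uses 170 of 170 (binding).
The binding rows give the dual system: 1·y_coolant + 1·y_lathe time = 10.5 and 5·y_coolant + 4·y_lathe time = 46.5.
→ y_coolant = 4.5 and y_lathe time = 6.
Reduced cost of shafts: c₃ − yᵀa₃ = 49.5 − (4.5·5 + 6·5) = 49.5 − 52.5 = -3.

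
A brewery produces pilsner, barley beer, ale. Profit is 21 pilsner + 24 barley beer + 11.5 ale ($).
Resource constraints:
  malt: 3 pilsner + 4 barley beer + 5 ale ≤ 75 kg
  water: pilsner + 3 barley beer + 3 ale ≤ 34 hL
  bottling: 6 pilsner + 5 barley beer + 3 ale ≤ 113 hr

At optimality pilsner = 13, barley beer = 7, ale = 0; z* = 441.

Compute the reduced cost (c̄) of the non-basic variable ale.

-6.5

At the optimum: malt uses 67 of 75 (slack = 8); water uses 34 of 34 (binding); bottling uses 113 of 113 (binding).
By complementary slackness, y = 0 for the non-binding constraint.
From A_Bᵀ y = c: 1·y_water + 6·y_bottling = 21; 3·y_water + 5·y_bottling = 24.
→ y_water = 3 and y_bottling = 3.
Reduced cost of ale: c₃ − yᵀa₃ = 11.5 − (3·3 + 3·3) = 11.5 − 18 = -6.5.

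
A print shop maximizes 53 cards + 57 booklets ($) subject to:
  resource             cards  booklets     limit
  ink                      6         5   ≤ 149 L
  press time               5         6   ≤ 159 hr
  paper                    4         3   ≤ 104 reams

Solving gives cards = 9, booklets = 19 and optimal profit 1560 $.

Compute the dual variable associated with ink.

3

Binding: ink and press time. Non-binding: paper (11 unused).
Since paper is not tight, its dual is 0.
The binding rows give the dual system: 6·y_ink + 5·y_press time = 53 and 5·y_ink + 6·y_press time = 57.
This yields shadow prices y_ink = 3, y_press time = 7.
Shadow price of ink = 3.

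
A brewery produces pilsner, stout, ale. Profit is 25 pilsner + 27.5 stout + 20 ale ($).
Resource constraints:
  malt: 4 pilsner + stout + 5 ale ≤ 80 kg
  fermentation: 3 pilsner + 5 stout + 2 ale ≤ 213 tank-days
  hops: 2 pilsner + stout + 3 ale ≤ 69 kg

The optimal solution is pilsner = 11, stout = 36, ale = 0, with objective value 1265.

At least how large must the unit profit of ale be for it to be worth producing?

22.5

At the optimum: malt uses 80 of 80 (binding); fermentation uses 213 of 213 (binding); hops uses 58 of 69 (slack = 11).
Slack constraints have shadow price 0 (complementary slackness).
Dual feasibility on the basic columns requires 4·y_malt + 3·y_fermentation = 25, 1·y_malt + 5·y_fermentation = 27.5.
This yields shadow prices y_malt = 2.5, y_fermentation = 5.
ale enters the basis when its profit ≥ yᵀa₃ = 2.5·5 + 5·2 = 22.5.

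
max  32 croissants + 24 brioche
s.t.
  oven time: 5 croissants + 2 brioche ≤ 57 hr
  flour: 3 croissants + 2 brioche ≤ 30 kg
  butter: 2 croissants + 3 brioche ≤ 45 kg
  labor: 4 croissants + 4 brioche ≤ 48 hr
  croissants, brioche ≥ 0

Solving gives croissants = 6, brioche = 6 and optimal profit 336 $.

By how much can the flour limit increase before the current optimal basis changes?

5

Binding constraints: flour, labor. The basis is B = [[3,2],[4,4]] with det 4.
Per unit increase in flour, x* moves by d = (1, -1).
The basis stays optimal until oven time becomes binding; allowable increase = 5 kg.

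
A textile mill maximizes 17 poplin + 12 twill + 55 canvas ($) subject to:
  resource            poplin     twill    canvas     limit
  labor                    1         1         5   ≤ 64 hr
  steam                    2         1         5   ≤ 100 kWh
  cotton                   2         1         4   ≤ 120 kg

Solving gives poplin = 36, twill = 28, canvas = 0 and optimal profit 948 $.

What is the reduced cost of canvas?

Binding: labor and steam. Non-binding: cotton (20 unused).
By complementary slackness, y = 0 for the non-binding constraint.
From A_Bᵀ y = c: 1·y_labor + 2·y_steam = 17; 1·y_labor + 1·y_steam = 12.
→ y_labor = 7 and y_steam = 5.
Reduced cost of canvas: c₃ − yᵀa₃ = 55 − (7·5 + 5·5) = 55 − 60 = -5.

-5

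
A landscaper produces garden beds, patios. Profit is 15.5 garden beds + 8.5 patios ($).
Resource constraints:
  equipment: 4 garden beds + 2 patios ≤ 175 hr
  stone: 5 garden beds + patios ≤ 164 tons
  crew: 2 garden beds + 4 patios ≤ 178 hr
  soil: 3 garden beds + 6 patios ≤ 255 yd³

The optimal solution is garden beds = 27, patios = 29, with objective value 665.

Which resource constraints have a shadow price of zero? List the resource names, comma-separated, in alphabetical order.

crew, equipment

equipment: 166/175 (slack 9)
stone: 164/164 (binding)
crew: 170/178 (slack 8)
soil: 255/255 (binding)
By complementary slackness, a constraint with positive slack has shadow price 0 → crew, equipment.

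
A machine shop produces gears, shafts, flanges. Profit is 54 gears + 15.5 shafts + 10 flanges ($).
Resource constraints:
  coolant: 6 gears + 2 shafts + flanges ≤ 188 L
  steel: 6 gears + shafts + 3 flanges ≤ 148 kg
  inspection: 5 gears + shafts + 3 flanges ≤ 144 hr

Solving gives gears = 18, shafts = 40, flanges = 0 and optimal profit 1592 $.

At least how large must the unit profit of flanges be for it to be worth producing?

14

At the optimum: coolant uses 188 of 188 (binding); steel uses 148 of 148 (binding); inspection uses 130 of 144 (slack = 14).
By complementary slackness, y = 0 for the non-binding constraint.
From A_Bᵀ y = c: 6·y_coolant + 6·y_steel = 54; 2·y_coolant + 1·y_steel = 15.5.
→ y_coolant = 6.5 and y_steel = 2.5.
flanges enters the basis when its profit ≥ yᵀa₃ = 6.5·1 + 2.5·3 = 14.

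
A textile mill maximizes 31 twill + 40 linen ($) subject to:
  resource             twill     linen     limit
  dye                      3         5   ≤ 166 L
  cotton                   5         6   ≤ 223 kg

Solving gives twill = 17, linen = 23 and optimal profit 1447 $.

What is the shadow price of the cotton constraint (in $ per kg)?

Check each constraint at x*: dye 166/166 (tight); cotton 223/223 (tight).
The binding rows give the dual system: 3·y_dye + 5·y_cotton = 31 and 5·y_dye + 6·y_cotton = 40.
Solving: y_dye = 2, y_cotton = 5.
Shadow price of cotton = 5.

5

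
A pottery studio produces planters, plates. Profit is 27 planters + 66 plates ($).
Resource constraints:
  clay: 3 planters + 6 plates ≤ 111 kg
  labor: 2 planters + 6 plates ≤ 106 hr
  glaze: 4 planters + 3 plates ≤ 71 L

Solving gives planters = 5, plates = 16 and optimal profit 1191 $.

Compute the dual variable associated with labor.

6

Binding: clay and labor. Non-binding: glaze (3 unused).
Slack constraints have shadow price 0 (complementary slackness).
From A_Bᵀ y = c: 3·y_clay + 2·y_labor = 27; 6·y_clay + 6·y_labor = 66.
→ y_clay = 5 and y_labor = 6.
Shadow price of labor = 6.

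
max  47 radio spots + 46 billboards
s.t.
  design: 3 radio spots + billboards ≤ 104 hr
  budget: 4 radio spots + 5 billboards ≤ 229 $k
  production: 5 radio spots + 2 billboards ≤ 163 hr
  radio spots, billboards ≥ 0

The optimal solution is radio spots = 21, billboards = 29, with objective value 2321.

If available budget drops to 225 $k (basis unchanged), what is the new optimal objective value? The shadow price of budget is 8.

Δb = -4, so new z* = 2321 + (8)·(-4) = 2321 − 32 = 2289.

2289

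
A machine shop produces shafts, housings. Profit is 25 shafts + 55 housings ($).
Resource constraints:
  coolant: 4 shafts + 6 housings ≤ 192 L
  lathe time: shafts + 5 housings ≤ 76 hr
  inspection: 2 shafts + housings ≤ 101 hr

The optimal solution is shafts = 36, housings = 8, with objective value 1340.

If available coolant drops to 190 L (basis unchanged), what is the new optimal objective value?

1330

Check each constraint at x*: coolant 192/192 (tight); lathe time 76/76 (tight); inspection 80/101 (slack 21).
Since inspection is not tight, its dual is 0.
The binding rows give the dual system: 4·y_coolant + 1·y_lathe time = 25 and 6·y_coolant + 5·y_lathe time = 55.
→ y_coolant = 5 and y_lathe time = 5.
Δz = y_coolant·Δb = 5 × (-2) = -10, so new z* = 1340 − 10 = 1330.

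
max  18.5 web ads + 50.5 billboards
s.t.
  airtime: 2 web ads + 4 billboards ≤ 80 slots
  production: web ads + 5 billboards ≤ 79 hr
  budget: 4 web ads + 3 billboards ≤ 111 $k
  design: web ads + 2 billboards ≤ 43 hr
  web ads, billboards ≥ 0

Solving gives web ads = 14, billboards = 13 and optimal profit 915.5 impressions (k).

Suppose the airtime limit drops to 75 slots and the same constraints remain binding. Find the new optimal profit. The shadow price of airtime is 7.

880.5

Δb = -5, so new z* = 915.5 + (7)·(-5) = 915.5 − 35 = 880.5.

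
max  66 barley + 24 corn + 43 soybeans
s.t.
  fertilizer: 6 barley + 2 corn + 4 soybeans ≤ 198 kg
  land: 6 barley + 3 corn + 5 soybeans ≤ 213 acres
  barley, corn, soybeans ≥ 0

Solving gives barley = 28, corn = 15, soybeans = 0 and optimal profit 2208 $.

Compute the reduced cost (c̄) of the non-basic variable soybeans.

-3

Both fertilizer and land are binding at x*.
The binding rows give the dual system: 6·y_fertilizer + 6·y_land = 66 and 2·y_fertilizer + 3·y_land = 24.
→ y_fertilizer = 9 and y_land = 2.
Reduced cost of soybeans: c₃ − yᵀa₃ = 43 − (9·4 + 2·5) = 43 − 46 = -3.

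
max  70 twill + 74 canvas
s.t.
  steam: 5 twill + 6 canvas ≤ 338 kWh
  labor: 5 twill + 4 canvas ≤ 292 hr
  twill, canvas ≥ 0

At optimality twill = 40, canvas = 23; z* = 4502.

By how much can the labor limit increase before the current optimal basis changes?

46

Binding constraints: steam, labor. The basis is B = [[5,6],[5,4]] with det -10.
Per unit increase in labor, x* moves by d = (0.6, -0.5).
The basis stays optimal until canvas reaches 0; allowable increase = 46 hr.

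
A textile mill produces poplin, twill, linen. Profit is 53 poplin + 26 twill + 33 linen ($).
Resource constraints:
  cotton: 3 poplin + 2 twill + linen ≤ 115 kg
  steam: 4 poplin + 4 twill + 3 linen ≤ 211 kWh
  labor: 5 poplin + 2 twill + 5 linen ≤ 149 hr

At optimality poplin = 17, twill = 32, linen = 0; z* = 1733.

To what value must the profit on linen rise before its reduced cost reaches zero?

41

Check each constraint at x*: cotton 115/115 (tight); steam 196/211 (slack 15); labor 149/149 (tight).
By complementary slackness, y = 0 for the non-binding constraint.
The binding rows give the dual system: 3·y_cotton + 5·y_labor = 53 and 2·y_cotton + 2·y_labor = 26.
Solving: y_cotton = 6, y_labor = 7.
linen enters the basis when its profit ≥ yᵀa₃ = 6·1 + 7·5 = 41.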